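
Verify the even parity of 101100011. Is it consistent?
Sum of all bits: 1+0+1+1+0+0+0+1+1 = 5; 5 mod 2 = 1. Result is 1 → parity error detected.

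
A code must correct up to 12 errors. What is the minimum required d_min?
Correcting t errors requires d_min ≥ 2t + 1 = 2·12 + 1 = 25.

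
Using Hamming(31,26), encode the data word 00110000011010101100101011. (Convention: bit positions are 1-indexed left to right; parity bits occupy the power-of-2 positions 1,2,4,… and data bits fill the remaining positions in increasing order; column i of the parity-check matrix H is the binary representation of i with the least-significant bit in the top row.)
Codeword c = d · G (mod 2), d = 00110000011010101100101011:
  c[0] = d·G[:,0] = (00110000011010101100101011)·(11011010101101010101010101) mod 2 = 0+0+0+1+0+0+0+0+0+0+1+0+0+0+0+0+0+1+0+0+0+0+0+0+0+1 mod 2 = 0
  c[1] = d·G[:,1] = (00110000011010101100101011)·(10110110011011001100110011) mod 2 = 0+0+1+1+0+0+0+0+0+1+1+0+1+0+0+0+1+1+0+0+1+0+0+0+1+1 mod 2 = 0
  c[2] = d·G[:,2] = (00110000011010101100101011)·(10000000000000000000000000) mod 2 = 0+0+0+0+0+0+0+0+0+0+0+0+0+0+0+0+0+0+0+0+0+0+0+0+0+0 mod 2 = 0
  c[3] = d·G[:,3] = (00110000011010101100101011)·(01110001111000111100001111) mod 2 = 0+0+1+1+0+0+0+0+0+1+1+0+0+0+1+0+1+1+0+0+0+0+1+0+1+1 mod 2 = 0
  c[4] = d·G[:,4] = (00110000011010101100101011)·(01000000000000000000000000) mod 2 = 0+0+0+0+0+0+0+0+0+0+0+0+0+0+0+0+0+0+0+0+0+0+0+0+0+0 mod 2 = 0
  c[5] = d·G[:,5] = (00110000011010101100101011)·(00100000000000000000000000) mod 2 = 0+0+1+0+0+0+0+0+0+0+0+0+0+0+0+0+0+0+0+0+0+0+0+0+0+0 mod 2 = 1
  c[6] = d·G[:,6] = (00110000011010101100101011)·(00010000000000000000000000) mod 2 = 0+0+0+1+0+0+0+0+0+0+0+0+0+0+0+0+0+0+0+0+0+0+0+0+0+0 mod 2 = 1
  c[7] = d·G[:,7] = (00110000011010101100101011)·(00001111111000000011111111) mod 2 = 0+0+0+0+0+0+0+0+0+1+1+0+0+0+0+0+0+0+0+0+1+0+1+0+1+1 mod 2 = 0
  c[8] = d·G[:,8] = (00110000011010101100101011)·(00001000000000000000000000) mod 2 = 0+0+0+0+0+0+0+0+0+0+0+0+0+0+0+0+0+0+0+0+0+0+0+0+0+0 mod 2 = 0
  c[9] = d·G[:,9] = (00110000011010101100101011)·(00000100000000000000000000) mod 2 = 0+0+0+0+0+0+0+0+0+0+0+0+0+0+0+0+0+0+0+0+0+0+0+0+0+0 mod 2 = 0
  c[10] = d·G[:,10] = (00110000011010101100101011)·(00000010000000000000000000) mod 2 = 0+0+0+0+0+0+0+0+0+0+0+0+0+0+0+0+0+0+0+0+0+0+0+0+0+0 mod 2 = 0
  c[11] = d·G[:,11] = (00110000011010101100101011)·(00000001000000000000000000) mod 2 = 0+0+0+0+0+0+0+0+0+0+0+0+0+0+0+0+0+0+0+0+0+0+0+0+0+0 mod 2 = 0
  c[12] = d·G[:,12] = (00110000011010101100101011)·(00000000100000000000000000) mod 2 = 0+0+0+0+0+0+0+0+0+0+0+0+0+0+0+0+0+0+0+0+0+0+0+0+0+0 mod 2 = 0
  c[13] = d·G[:,13] = (00110000011010101100101011)·(00000000010000000000000000) mod 2 = 0+0+0+0+0+0+0+0+0+1+0+0+0+0+0+0+0+0+0+0+0+0+0+0+0+0 mod 2 = 1
  c[14] = d·G[:,14] = (00110000011010101100101011)·(00000000001000000000000000) mod 2 = 0+0+0+0+0+0+0+0+0+0+1+0+0+0+0+0+0+0+0+0+0+0+0+0+0+0 mod 2 = 1
  c[15] = d·G[:,15] = (00110000011010101100101011)·(00000000000111111111111111) mod 2 = 0+0+0+0+0+0+0+0+0+0+0+0+1+0+1+0+1+1+0+0+1+0+1+0+1+1 mod 2 = 0
  c[16] = d·G[:,16] = (00110000011010101100101011)·(00000000000100000000000000) mod 2 = 0+0+0+0+0+0+0+0+0+0+0+0+0+0+0+0+0+0+0+0+0+0+0+0+0+0 mod 2 = 0
  c[17] = d·G[:,17] = (00110000011010101100101011)·(00000000000010000000000000) mod 2 = 0+0+0+0+0+0+0+0+0+0+0+0+1+0+0+0+0+0+0+0+0+0+0+0+0+0 mod 2 = 1
  c[18] = d·G[:,18] = (00110000011010101100101011)·(00000000000001000000000000) mod 2 = 0+0+0+0+0+0+0+0+0+0+0+0+0+0+0+0+0+0+0+0+0+0+0+0+0+0 mod 2 = 0
  c[19] = d·G[:,19] = (00110000011010101100101011)·(00000000000000100000000000) mod 2 = 0+0+0+0+0+0+0+0+0+0+0+0+0+0+1+0+0+0+0+0+0+0+0+0+0+0 mod 2 = 1
  c[20] = d·G[:,20] = (00110000011010101100101011)·(00000000000000010000000000) mod 2 = 0+0+0+0+0+0+0+0+0+0+0+0+0+0+0+0+0+0+0+0+0+0+0+0+0+0 mod 2 = 0
  c[21] = d·G[:,21] = (00110000011010101100101011)·(00000000000000001000000000) mod 2 = 0+0+0+0+0+0+0+0+0+0+0+0+0+0+0+0+1+0+0+0+0+0+0+0+0+0 mod 2 = 1
  c[22] = d·G[:,22] = (00110000011010101100101011)·(00000000000000000100000000) mod 2 = 0+0+0+0+0+0+0+0+0+0+0+0+0+0+0+0+0+1+0+0+0+0+0+0+0+0 mod 2 = 1
  c[23] = d·G[:,23] = (00110000011010101100101011)·(00000000000000000010000000) mod 2 = 0+0+0+0+0+0+0+0+0+0+0+0+0+0+0+0+0+0+0+0+0+0+0+0+0+0 mod 2 = 0
  c[24] = d·G[:,24] = (00110000011010101100101011)·(00000000000000000001000000) mod 2 = 0+0+0+0+0+0+0+0+0+0+0+0+0+0+0+0+0+0+0+0+0+0+0+0+0+0 mod 2 = 0
  c[25] = d·G[:,25] = (00110000011010101100101011)·(00000000000000000000100000) mod 2 = 0+0+0+0+0+0+0+0+0+0+0+0+0+0+0+0+0+0+0+0+1+0+0+0+0+0 mod 2 = 1
  c[26] = d·G[:,26] = (00110000011010101100101011)·(00000000000000000000010000) mod 2 = 0+0+0+0+0+0+0+0+0+0+0+0+0+0+0+0+0+0+0+0+0+0+0+0+0+0 mod 2 = 0
  c[27] = d·G[:,27] = (00110000011010101100101011)·(00000000000000000000001000) mod 2 = 0+0+0+0+0+0+0+0+0+0+0+0+0+0+0+0+0+0+0+0+0+0+1+0+0+0 mod 2 = 1
  c[28] = d·G[:,28] = (00110000011010101100101011)·(00000000000000000000000100) mod 2 = 0+0+0+0+0+0+0+0+0+0+0+0+0+0+0+0+0+0+0+0+0+0+0+0+0+0 mod 2 = 0
  c[29] = d·G[:,29] = (00110000011010101100101011)·(00000000000000000000000010) mod 2 = 0+0+0+0+0+0+0+0+0+0+0+0+0+0+0+0+0+0+0+0+0+0+0+0+1+0 mod 2 = 1
  c[30] = d·G[:,30] = (00110000011010101100101011)·(00000000000000000000000001) mod 2 = 0+0+0+0+0+0+0+0+0+0+0+0+0+0+0+0+0+0+0+0+0+0+0+0+0+1 mod 2 = 1
Codeword = 0000011000000110010101100101011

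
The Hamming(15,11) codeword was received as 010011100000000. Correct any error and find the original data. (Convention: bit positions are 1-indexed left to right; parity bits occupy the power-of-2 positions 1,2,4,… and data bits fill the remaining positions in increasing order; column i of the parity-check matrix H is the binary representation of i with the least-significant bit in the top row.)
Syndrome s = H · r^T (mod 2), r = 010011100000000:
  s[0] = (101010101010101)·(010011100000000) mod 2 = 0+0+0+0+1+0+1+0+0+0+0+0+0+0+0 mod 2 = 0
  s[1] = (011001100110011)·(010011100000000) mod 2 = 0+1+0+0+0+1+1+0+0+0+0+0+0+0+0 mod 2 = 1
  s[2] = (000111100001111)·(010011100000000) mod 2 = 0+0+0+0+1+1+1+0+0+0+0+0+0+0+0 mod 2 = 1
  s[3] = (000000011111111)·(010011100000000) mod 2 = 0+0+0+0+0+0+0+0+0+0+0+0+0+0+0 mod 2 = 0
Syndrome = 0110
Column 6 of H equals this syndrome → error at bit 6 (1-indexed).
Flip bit 6: 010011100000000 → 010010100000000
Extract data bits at positions {3,5,6,7,9,10,11,12,13,14,15}: 01010000000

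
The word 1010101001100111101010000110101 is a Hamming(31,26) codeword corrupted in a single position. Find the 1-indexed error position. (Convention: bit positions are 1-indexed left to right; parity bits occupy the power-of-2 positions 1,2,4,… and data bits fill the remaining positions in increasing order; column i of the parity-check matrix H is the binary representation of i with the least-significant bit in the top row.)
Syndrome s = H · r^T (mod 2), r = 1010101001100111101010000110101:
  s[0] = (1010101010101010101010101010101)·(1010101001100111101010000110101) mod 2 = 1+0+1+0+1+0+1+0+0+0+1+0+0+0+1+0+1+0+1+0+1+0+0+0+0+0+1+0+1+0+1 mod 2 = 0
  s[1] = (0110011001100110011001100110011)·(1010101001100111101010000110101) mod 2 = 0+0+1+0+0+0+1+0+0+1+1+0+0+1+1+0+0+0+1+0+0+0+0+0+0+1+1+0+0+0+1 mod 2 = 0
  s[2] = (0001111000011110000111100001111)·(1010101001100111101010000110101) mod 2 = 0+0+0+0+1+0+1+0+0+0+0+0+0+1+1+0+0+0+0+0+1+0+0+0+0+0+0+0+1+0+1 mod 2 = 1
  s[3] = (0000000111111110000000011111111)·(1010101001100111101010000110101) mod 2 = 0+0+0+0+0+0+0+0+0+1+1+0+0+1+1+0+0+0+0+0+0+0+0+0+0+1+1+0+1+0+1 mod 2 = 0
  s[4] = (0000000000000001111111111111111)·(1010101001100111101010000110101) mod 2 = 0+0+0+0+0+0+0+0+0+0+0+0+0+0+0+1+1+0+1+0+1+0+0+0+0+1+1+0+1+0+1 mod 2 = 0
Syndrome = 00100
Column i of H is the binary representation of i, so the syndrome is the binary index of the flipped bit.
Read s = 00100 with s[0] as LSB: 0·2^0 + 0·2^1 + 1·2^2 + 0·2^3 + 0·2^4 = 4.
Error is at bit position 4.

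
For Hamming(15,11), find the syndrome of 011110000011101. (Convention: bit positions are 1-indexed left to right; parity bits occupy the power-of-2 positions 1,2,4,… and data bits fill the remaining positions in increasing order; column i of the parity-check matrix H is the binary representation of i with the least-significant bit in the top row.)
Syndrome s = H · r^T (mod 2), r = 011110000011101:
  s[0] = (101010101010101)·(011110000011101) mod 2 = 0+0+1+0+1+0+0+0+0+0+1+0+1+0+1 mod 2 = 1
  s[1] = (011001100110011)·(011110000011101) mod 2 = 0+1+1+0+0+0+0+0+0+0+1+0+0+0+1 mod 2 = 0
  s[2] = (000111100001111)·(011110000011101) mod 2 = 0+0+0+1+1+0+0+0+0+0+0+1+1+0+1 mod 2 = 1
  s[3] = (000000011111111)·(011110000011101) mod 2 = 0+0+0+0+0+0+0+0+0+0+1+1+1+0+1 mod 2 = 0
Syndrome = 1010
Non-zero syndrome: error at position 5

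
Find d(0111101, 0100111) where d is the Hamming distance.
XOR = 0011010, count of 1s = 3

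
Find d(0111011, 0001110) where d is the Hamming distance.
XOR = 0110101, count of 1s = 4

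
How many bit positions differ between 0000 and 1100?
XOR = 1100, count of 1s = 2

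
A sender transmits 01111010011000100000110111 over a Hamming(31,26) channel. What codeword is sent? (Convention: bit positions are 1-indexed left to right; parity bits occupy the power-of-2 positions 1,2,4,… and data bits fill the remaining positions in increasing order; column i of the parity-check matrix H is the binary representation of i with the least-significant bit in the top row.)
Codeword c = d · G (mod 2), d = 01111010011000100000110111:
  c[0] = d·G[:,0] = (01111010011000100000110111)·(11011010101101010101010101) mod 2 = 0+1+0+1+1+0+1+0+0+0+1+0+0+0+0+0+0+0+0+0+0+1+0+1+0+1 mod 2 = 0
  c[1] = d·G[:,1] = (01111010011000100000110111)·(10110110011011001100110011) mod 2 = 0+0+1+1+0+0+1+0+0+1+1+0+0+0+0+0+0+0+0+0+1+1+0+0+1+1 mod 2 = 1
  c[2] = d·G[:,2] = (01111010011000100000110111)·(10000000000000000000000000) mod 2 = 0+0+0+0+0+0+0+0+0+0+0+0+0+0+0+0+0+0+0+0+0+0+0+0+0+0 mod 2 = 0
  c[3] = d·G[:,3] = (01111010011000100000110111)·(01110001111000111100001111) mod 2 = 0+1+1+1+0+0+0+0+0+1+1+0+0+0+1+0+0+0+0+0+0+0+0+1+1+1 mod 2 = 1
  c[4] = d·G[:,4] = (01111010011000100000110111)·(01000000000000000000000000) mod 2 = 0+1+0+0+0+0+0+0+0+0+0+0+0+0+0+0+0+0+0+0+0+0+0+0+0+0 mod 2 = 1
  c[5] = d·G[:,5] = (01111010011000100000110111)·(00100000000000000000000000) mod 2 = 0+0+1+0+0+0+0+0+0+0+0+0+0+0+0+0+0+0+0+0+0+0+0+0+0+0 mod 2 = 1
  c[6] = d·G[:,6] = (01111010011000100000110111)·(00010000000000000000000000) mod 2 = 0+0+0+1+0+0+0+0+0+0+0+0+0+0+0+0+0+0+0+0+0+0+0+0+0+0 mod 2 = 1
  c[7] = d·G[:,7] = (01111010011000100000110111)·(00001111111000000011111111) mod 2 = 0+0+0+0+1+0+1+0+0+1+1+0+0+0+0+0+0+0+0+0+1+1+0+1+1+1 mod 2 = 1
  c[8] = d·G[:,8] = (01111010011000100000110111)·(00001000000000000000000000) mod 2 = 0+0+0+0+1+0+0+0+0+0+0+0+0+0+0+0+0+0+0+0+0+0+0+0+0+0 mod 2 = 1
  c[9] = d·G[:,9] = (01111010011000100000110111)·(00000100000000000000000000) mod 2 = 0+0+0+0+0+0+0+0+0+0+0+0+0+0+0+0+0+0+0+0+0+0+0+0+0+0 mod 2 = 0
  c[10] = d·G[:,10] = (01111010011000100000110111)·(00000010000000000000000000) mod 2 = 0+0+0+0+0+0+1+0+0+0+0+0+0+0+0+0+0+0+0+0+0+0+0+0+0+0 mod 2 = 1
  c[11] = d·G[:,11] = (01111010011000100000110111)·(00000001000000000000000000) mod 2 = 0+0+0+0+0+0+0+0+0+0+0+0+0+0+0+0+0+0+0+0+0+0+0+0+0+0 mod 2 = 0
  c[12] = d·G[:,12] = (01111010011000100000110111)·(00000000100000000000000000) mod 2 = 0+0+0+0+0+0+0+0+0+0+0+0+0+0+0+0+0+0+0+0+0+0+0+0+0+0 mod 2 = 0
  c[13] = d·G[:,13] = (01111010011000100000110111)·(00000000010000000000000000) mod 2 = 0+0+0+0+0+0+0+0+0+1+0+0+0+0+0+0+0+0+0+0+0+0+0+0+0+0 mod 2 = 1
  c[14] = d·G[:,14] = (01111010011000100000110111)·(00000000001000000000000000) mod 2 = 0+0+0+0+0+0+0+0+0+0+1+0+0+0+0+0+0+0+0+0+0+0+0+0+0+0 mod 2 = 1
  c[15] = d·G[:,15] = (01111010011000100000110111)·(00000000000111111111111111) mod 2 = 0+0+0+0+0+0+0+0+0+0+0+0+0+0+1+0+0+0+0+0+1+1+0+1+1+1 mod 2 = 0
  c[16] = d·G[:,16] = (01111010011000100000110111)·(00000000000100000000000000) mod 2 = 0+0+0+0+0+0+0+0+0+0+0+0+0+0+0+0+0+0+0+0+0+0+0+0+0+0 mod 2 = 0
  c[17] = d·G[:,17] = (01111010011000100000110111)·(00000000000010000000000000) mod 2 = 0+0+0+0+0+0+0+0+0+0+0+0+0+0+0+0+0+0+0+0+0+0+0+0+0+0 mod 2 = 0
  c[18] = d·G[:,18] = (01111010011000100000110111)·(00000000000001000000000000) mod 2 = 0+0+0+0+0+0+0+0+0+0+0+0+0+0+0+0+0+0+0+0+0+0+0+0+0+0 mod 2 = 0
  c[19] = d·G[:,19] = (01111010011000100000110111)·(00000000000000100000000000) mod 2 = 0+0+0+0+0+0+0+0+0+0+0+0+0+0+1+0+0+0+0+0+0+0+0+0+0+0 mod 2 = 1
  c[20] = d·G[:,20] = (01111010011000100000110111)·(00000000000000010000000000) mod 2 = 0+0+0+0+0+0+0+0+0+0+0+0+0+0+0+0+0+0+0+0+0+0+0+0+0+0 mod 2 = 0
  c[21] = d·G[:,21] = (01111010011000100000110111)·(00000000000000001000000000) mod 2 = 0+0+0+0+0+0+0+0+0+0+0+0+0+0+0+0+0+0+0+0+0+0+0+0+0+0 mod 2 = 0
  c[22] = d·G[:,22] = (01111010011000100000110111)·(00000000000000000100000000) mod 2 = 0+0+0+0+0+0+0+0+0+0+0+0+0+0+0+0+0+0+0+0+0+0+0+0+0+0 mod 2 = 0
  c[23] = d·G[:,23] = (01111010011000100000110111)·(00000000000000000010000000) mod 2 = 0+0+0+0+0+0+0+0+0+0+0+0+0+0+0+0+0+0+0+0+0+0+0+0+0+0 mod 2 = 0
  c[24] = d·G[:,24] = (01111010011000100000110111)·(00000000000000000001000000) mod 2 = 0+0+0+0+0+0+0+0+0+0+0+0+0+0+0+0+0+0+0+0+0+0+0+0+0+0 mod 2 = 0
  c[25] = d·G[:,25] = (01111010011000100000110111)·(00000000000000000000100000) mod 2 = 0+0+0+0+0+0+0+0+0+0+0+0+0+0+0+0+0+0+0+0+1+0+0+0+0+0 mod 2 = 1
  c[26] = d·G[:,26] = (01111010011000100000110111)·(00000000000000000000010000) mod 2 = 0+0+0+0+0+0+0+0+0+0+0+0+0+0+0+0+0+0+0+0+0+1+0+0+0+0 mod 2 = 1
  c[27] = d·G[:,27] = (01111010011000100000110111)·(00000000000000000000001000) mod 2 = 0+0+0+0+0+0+0+0+0+0+0+0+0+0+0+0+0+0+0+0+0+0+0+0+0+0 mod 2 = 0
  c[28] = d·G[:,28] = (01111010011000100000110111)·(00000000000000000000000100) mod 2 = 0+0+0+0+0+0+0+0+0+0+0+0+0+0+0+0+0+0+0+0+0+0+0+1+0+0 mod 2 = 1
  c[29] = d·G[:,29] = (01111010011000100000110111)·(00000000000000000000000010) mod 2 = 0+0+0+0+0+0+0+0+0+0+0+0+0+0+0+0+0+0+0+0+0+0+0+0+1+0 mod 2 = 1
  c[30] = d·G[:,30] = (01111010011000100000110111)·(00000000000000000000000001) mod 2 = 0+0+0+0+0+0+0+0+0+0+0+0+0+0+0+0+0+0+0+0+0+0+0+0+0+1 mod 2 = 1
Codeword = 0101111110100110000100000110111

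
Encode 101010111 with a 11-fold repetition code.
Repeat each bit 11× and concatenate:
1→11111111111  0→00000000000  1→11111111111  0→00000000000  1→11111111111  0→00000000000  1→11111111111  1→11111111111  1→11111111111
Codeword = 111111111110000000000011111111111000000000001111111111100000000000111111111111111111111111111111111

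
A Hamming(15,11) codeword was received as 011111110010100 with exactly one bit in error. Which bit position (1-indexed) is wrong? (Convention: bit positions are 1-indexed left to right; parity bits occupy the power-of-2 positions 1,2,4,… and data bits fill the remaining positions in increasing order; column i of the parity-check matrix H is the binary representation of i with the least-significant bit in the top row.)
Syndrome s = H · r^T (mod 2), r = 011111110010100:
  s[0] = (101010101010101)·(011111110010100) mod 2 = 0+0+1+0+1+0+1+0+0+0+1+0+1+0+0 mod 2 = 1
  s[1] = (011001100110011)·(011111110010100) mod 2 = 0+1+1+0+0+1+1+0+0+0+1+0+0+0+0 mod 2 = 1
  s[2] = (000111100001111)·(011111110010100) mod 2 = 0+0+0+1+1+1+1+0+0+0+0+0+1+0+0 mod 2 = 1
  s[3] = (000000011111111)·(011111110010100) mod 2 = 0+0+0+0+0+0+0+1+0+0+1+0+1+0+0 mod 2 = 1
Syndrome = 1111
Column i of H is the binary representation of i, so the syndrome is the binary index of the flipped bit.
Read s = 1111 with s[0] as LSB: 1·2^0 + 1·2^1 + 1·2^2 + 1·2^3 = 15.
Error is at bit position 15.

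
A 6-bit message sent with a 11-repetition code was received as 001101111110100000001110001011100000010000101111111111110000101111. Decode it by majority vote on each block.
Split into 11-bit blocks and majority-vote each:
  block 1 = 00110111111: 8 ones, 3 zeros → 1
  block 2 = 01000000011: 3 ones, 8 zeros → 0
  block 3 = 10001011100: 5 ones, 6 zeros → 0
  block 4 = 00001000010: 2 ones, 9 zeros → 0
  block 5 = 11111111111: 11 ones, 0 zeros → 1
  block 6 = 10000101111: 6 ones, 5 zeros → 1
Decoded = 100011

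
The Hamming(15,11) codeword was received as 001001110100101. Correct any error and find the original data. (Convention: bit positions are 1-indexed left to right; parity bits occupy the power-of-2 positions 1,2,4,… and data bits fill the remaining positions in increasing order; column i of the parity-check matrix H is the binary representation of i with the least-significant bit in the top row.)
Syndrome s = H · r^T (mod 2), r = 001001110100101:
  s[0] = (101010101010101)·(001001110100101) mod 2 = 0+0+1+0+0+0+1+0+0+0+0+0+1+0+1 mod 2 = 0
  s[1] = (011001100110011)·(001001110100101) mod 2 = 0+0+1+0+0+1+1+0+0+1+0+0+0+0+1 mod 2 = 1
  s[2] = (000111100001111)·(001001110100101) mod 2 = 0+0+0+0+0+1+1+0+0+0+0+0+1+0+1 mod 2 = 0
  s[3] = (000000011111111)·(001001110100101) mod 2 = 0+0+0+0+0+0+0+1+0+1+0+0+1+0+1 mod 2 = 0
Syndrome = 0100
Column 2 of H equals this syndrome → error at bit 2 (1-indexed).
Flip bit 2: 001001110100101 → 011001110100101
Extract data bits at positions {3,5,6,7,9,10,11,12,13,14,15}: 10110100101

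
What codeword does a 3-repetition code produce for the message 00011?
Repeat each bit 3× and concatenate:
0→000  0→000  0→000  1→111  1→111
Codeword = 000000000111111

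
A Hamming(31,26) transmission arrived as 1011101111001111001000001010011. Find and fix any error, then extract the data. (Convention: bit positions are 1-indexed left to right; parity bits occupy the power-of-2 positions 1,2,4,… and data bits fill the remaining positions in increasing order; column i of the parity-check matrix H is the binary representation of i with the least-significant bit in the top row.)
Syndrome s = H · r^T (mod 2), r = 1011101111001111001000001010011:
  s[0] = (1010101010101010101010101010101)·(1011101111001111001000001010011) mod 2 = 1+0+1+0+1+0+1+0+1+0+0+0+1+0+1+0+0+0+1+0+0+0+0+0+1+0+1+0+0+0+1 mod 2 = 1
  s[1] = (0110011001100110011001100110011)·(1011101111001111001000001010011) mod 2 = 0+0+1+0+0+0+1+0+0+1+0+0+0+1+1+0+0+0+1+0+0+0+0+0+0+0+1+0+0+1+1 mod 2 = 1
  s[2] = (0001111000011110000111100001111)·(1011101111001111001000001010011) mod 2 = 0+0+0+1+1+0+1+0+0+0+0+0+1+1+1+0+0+0+0+0+0+0+0+0+0+0+0+0+0+1+1 mod 2 = 0
  s[3] = (0000000111111110000000011111111)·(1011101111001111001000001010011) mod 2 = 0+0+0+0+0+0+0+1+1+1+0+0+1+1+1+0+0+0+0+0+0+0+0+0+1+0+1+0+0+1+1 mod 2 = 0
  s[4] = (0000000000000001111111111111111)·(1011101111001111001000001010011) mod 2 = 0+0+0+0+0+0+0+0+0+0+0+0+0+0+0+1+0+0+1+0+0+0+0+0+1+0+1+0+0+1+1 mod 2 = 0
Syndrome = 11000
Column 3 of H equals this syndrome → error at bit 3 (1-indexed).
Flip bit 3: 1011101111001111001000001010011 → 1001101111001111001000001010011
Extract data bits at positions {3,5,6,7,9,10,11,12,13,14,15,17,18,19,20,21,22,23,24,25,26,27,28,29,30,31}: 01011100111001000001010011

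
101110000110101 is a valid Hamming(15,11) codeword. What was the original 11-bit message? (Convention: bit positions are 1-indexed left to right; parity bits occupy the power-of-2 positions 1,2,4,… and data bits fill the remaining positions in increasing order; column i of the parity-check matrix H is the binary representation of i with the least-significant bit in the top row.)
Parity bits occupy power-of-2 positions; data bits are at positions {3,5,6,7,9,10,11,12,13,14,15} (1-indexed).
Extract: c[3]=1 c[5]=1 c[6]=0 c[7]=0 c[9]=0 c[10]=1 c[11]=1 c[12]=0 c[13]=1 c[14]=0 c[15]=1
Data = 11000110101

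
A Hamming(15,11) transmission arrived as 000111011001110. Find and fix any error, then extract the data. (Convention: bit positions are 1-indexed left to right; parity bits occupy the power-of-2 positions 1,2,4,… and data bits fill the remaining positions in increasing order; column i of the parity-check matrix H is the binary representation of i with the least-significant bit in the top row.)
Syndrome s = H · r^T (mod 2), r = 000111011001110:
  s[0] = (101010101010101)·(000111011001110) mod 2 = 0+0+0+0+1+0+0+0+1+0+0+0+1+0+0 mod 2 = 1
  s[1] = (011001100110011)·(000111011001110) mod 2 = 0+0+0+0+0+1+0+0+0+0+0+0+0+1+0 mod 2 = 0
  s[2] = (000111100001111)·(000111011001110) mod 2 = 0+0+0+1+1+1+0+0+0+0+0+1+1+1+0 mod 2 = 0
  s[3] = (000000011111111)·(000111011001110) mod 2 = 0+0+0+0+0+0+0+1+1+0+0+1+1+1+0 mod 2 = 1
Syndrome = 1001
Column 9 of H equals this syndrome → error at bit 9 (1-indexed).
Flip bit 9: 000111011001110 → 000111010001110
Extract data bits at positions {3,5,6,7,9,10,11,12,13,14,15}: 01100001110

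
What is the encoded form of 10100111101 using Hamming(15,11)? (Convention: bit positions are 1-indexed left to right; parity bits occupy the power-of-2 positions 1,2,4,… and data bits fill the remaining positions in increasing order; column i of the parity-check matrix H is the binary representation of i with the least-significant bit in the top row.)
Codeword c = d · G (mod 2), d = 10100111101:
  c[0] = d·G[:,0] = (10100111101)·(11011010101) mod 2 = 1+0+0+0+0+0+1+0+1+0+1 mod 2 = 0
  c[1] = d·G[:,1] = (10100111101)·(10110110011) mod 2 = 1+0+1+0+0+1+1+0+0+0+1 mod 2 = 1
  c[2] = d·G[:,2] = (10100111101)·(10000000000) mod 2 = 1+0+0+0+0+0+0+0+0+0+0 mod 2 = 1
  c[3] = d·G[:,3] = (10100111101)·(01110001111) mod 2 = 0+0+1+0+0+0+0+1+1+0+1 mod 2 = 0
  c[4] = d·G[:,4] = (10100111101)·(01000000000) mod 2 = 0+0+0+0+0+0+0+0+0+0+0 mod 2 = 0
  c[5] = d·G[:,5] = (10100111101)·(00100000000) mod 2 = 0+0+1+0+0+0+0+0+0+0+0 mod 2 = 1
  c[6] = d·G[:,6] = (10100111101)·(00010000000) mod 2 = 0+0+0+0+0+0+0+0+0+0+0 mod 2 = 0
  c[7] = d·G[:,7] = (10100111101)·(00001111111) mod 2 = 0+0+0+0+0+1+1+1+1+0+1 mod 2 = 1
  c[8] = d·G[:,8] = (10100111101)·(00001000000) mod 2 = 0+0+0+0+0+0+0+0+0+0+0 mod 2 = 0
  c[9] = d·G[:,9] = (10100111101)·(00000100000) mod 2 = 0+0+0+0+0+1+0+0+0+0+0 mod 2 = 1
  c[10] = d·G[:,10] = (10100111101)·(00000010000) mod 2 = 0+0+0+0+0+0+1+0+0+0+0 mod 2 = 1
  c[11] = d·G[:,11] = (10100111101)·(00000001000) mod 2 = 0+0+0+0+0+0+0+1+0+0+0 mod 2 = 1
  c[12] = d·G[:,12] = (10100111101)·(00000000100) mod 2 = 0+0+0+0+0+0+0+0+1+0+0 mod 2 = 1
  c[13] = d·G[:,13] = (10100111101)·(00000000010) mod 2 = 0+0+0+0+0+0+0+0+0+0+0 mod 2 = 0
  c[14] = d·G[:,14] = (10100111101)·(00000000001) mod 2 = 0+0+0+0+0+0+0+0+0+0+1 mod 2 = 1
Codeword = 011001010111101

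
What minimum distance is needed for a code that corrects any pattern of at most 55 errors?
Correcting t errors requires d_min ≥ 2t + 1 = 2·55 + 1 = 111.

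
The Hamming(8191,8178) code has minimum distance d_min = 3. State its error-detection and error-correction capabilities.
Detection only: up to d_min − 1 = 2 errors.
Correction: up to ⌊(d_min − 1)/2⌋ = ⌊2/2⌋ = 1 errors.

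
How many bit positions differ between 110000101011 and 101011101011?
XOR = 011011000000, count of 1s = 4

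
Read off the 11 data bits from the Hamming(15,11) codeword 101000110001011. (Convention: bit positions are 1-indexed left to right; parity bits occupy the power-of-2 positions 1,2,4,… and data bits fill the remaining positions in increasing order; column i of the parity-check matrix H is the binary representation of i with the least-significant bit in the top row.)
Parity bits occupy power-of-2 positions; data bits are at positions {3,5,6,7,9,10,11,12,13,14,15} (1-indexed).
Extract: c[3]=1 c[5]=0 c[6]=0 c[7]=1 c[9]=0 c[10]=0 c[11]=0 c[12]=1 c[13]=0 c[14]=1 c[15]=1
Data = 10010001011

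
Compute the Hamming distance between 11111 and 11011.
XOR = 00100, count of 1s = 1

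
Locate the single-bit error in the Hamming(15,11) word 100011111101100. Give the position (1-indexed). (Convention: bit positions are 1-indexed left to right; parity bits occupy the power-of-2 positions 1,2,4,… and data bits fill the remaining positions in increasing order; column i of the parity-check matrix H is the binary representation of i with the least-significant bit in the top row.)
Syndrome s = H · r^T (mod 2), r = 100011111101100:
  s[0] = (101010101010101)·(100011111101100) mod 2 = 1+0+0+0+1+0+1+0+1+0+0+0+1+0+0 mod 2 = 1
  s[1] = (011001100110011)·(100011111101100) mod 2 = 0+0+0+0+0+1+1+0+0+1+0+0+0+0+0 mod 2 = 1
  s[2] = (000111100001111)·(100011111101100) mod 2 = 0+0+0+0+1+1+1+0+0+0+0+1+1+0+0 mod 2 = 1
  s[3] = (000000011111111)·(100011111101100) mod 2 = 0+0+0+0+0+0+0+1+1+1+0+1+1+0+0 mod 2 = 1
Syndrome = 1111
Column i of H is the binary representation of i, so the syndrome is the binary index of the flipped bit.
Read s = 1111 with s[0] as LSB: 1·2^0 + 1·2^1 + 1·2^2 + 1·2^3 = 15.
Error is at bit position 15.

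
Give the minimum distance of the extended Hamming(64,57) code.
d_min = 4 (adding an overall parity bit to Hamming(63,57) raises d_min from 3 to 4).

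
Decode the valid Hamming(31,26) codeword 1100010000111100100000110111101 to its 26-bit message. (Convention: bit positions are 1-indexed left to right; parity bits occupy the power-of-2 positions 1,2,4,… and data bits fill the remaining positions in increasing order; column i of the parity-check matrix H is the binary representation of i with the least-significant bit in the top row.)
Parity bits occupy power-of-2 positions; data bits are at positions {3,5,6,7,9,10,11,12,13,14,15,17,18,19,20,21,22,23,24,25,26,27,28,29,30,31} (1-indexed).
Extract: c[3]=0 c[5]=0 c[6]=1 c[7]=0 c[9]=0 c[10]=0 c[11]=1 c[12]=1 c[13]=1 c[14]=1 c[15]=0 c[17]=1 c[18]=0 c[19]=0 c[20]=0 c[21]=0 c[22]=0 c[23]=1 c[24]=1 c[25]=0 c[26]=1 c[27]=1 c[28]=1 c[29]=1 c[30]=0 c[31]=1
Data = 00100011110100000110111101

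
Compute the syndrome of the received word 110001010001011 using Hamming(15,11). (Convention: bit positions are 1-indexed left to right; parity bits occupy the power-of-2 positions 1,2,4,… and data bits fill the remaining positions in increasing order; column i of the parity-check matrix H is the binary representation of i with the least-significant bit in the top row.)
Syndrome s = H · r^T (mod 2), r = 110001010001011:
  s[0] = (101010101010101)·(110001010001011) mod 2 = 1+0+0+0+0+0+0+0+0+0+0+0+0+0+1 mod 2 = 0
  s[1] = (011001100110011)·(110001010001011) mod 2 = 0+1+0+0+0+1+0+0+0+0+0+0+0+1+1 mod 2 = 0
  s[2] = (000111100001111)·(110001010001011) mod 2 = 0+0+0+0+0+1+0+0+0+0+0+1+0+1+1 mod 2 = 0
  s[3] = (000000011111111)·(110001010001011) mod 2 = 0+0+0+0+0+0+0+1+0+0+0+1+0+1+1 mod 2 = 0
Syndrome = 0000
s = 0: no error detected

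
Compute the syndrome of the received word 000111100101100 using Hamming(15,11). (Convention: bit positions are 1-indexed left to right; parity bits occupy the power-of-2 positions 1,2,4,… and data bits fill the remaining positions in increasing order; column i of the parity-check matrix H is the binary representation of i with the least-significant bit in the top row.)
Syndrome s = H · r^T (mod 2), r = 000111100101100:
  s[0] = (101010101010101)·(000111100101100) mod 2 = 0+0+0+0+1+0+1+0+0+0+0+0+1+0+0 mod 2 = 1
  s[1] = (011001100110011)·(000111100101100) mod 2 = 0+0+0+0+0+1+1+0+0+1+0+0+0+0+0 mod 2 = 1
  s[2] = (000111100001111)·(000111100101100) mod 2 = 0+0+0+1+1+1+1+0+0+0+0+1+1+0+0 mod 2 = 0
  s[3] = (000000011111111)·(000111100101100) mod 2 = 0+0+0+0+0+0+0+0+0+1+0+1+1+0+0 mod 2 = 1
Syndrome = 1101
Non-zero syndrome: error at position 11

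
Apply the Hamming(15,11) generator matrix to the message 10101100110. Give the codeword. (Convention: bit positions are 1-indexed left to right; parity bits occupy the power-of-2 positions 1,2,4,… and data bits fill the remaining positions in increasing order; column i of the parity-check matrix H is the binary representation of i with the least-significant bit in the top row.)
Codeword c = d · G (mod 2), d = 10101100110:
  c[0] = d·G[:,0] = (10101100110)·(11011010101) mod 2 = 1+0+0+0+1+0+0+0+1+0+0 mod 2 = 1
  c[1] = d·G[:,1] = (10101100110)·(10110110011) mod 2 = 1+0+1+0+0+1+0+0+0+1+0 mod 2 = 0
  c[2] = d·G[:,2] = (10101100110)·(10000000000) mod 2 = 1+0+0+0+0+0+0+0+0+0+0 mod 2 = 1
  c[3] = d·G[:,3] = (10101100110)·(01110001111) mod 2 = 0+0+1+0+0+0+0+0+1+1+0 mod 2 = 1
  c[4] = d·G[:,4] = (10101100110)·(01000000000) mod 2 = 0+0+0+0+0+0+0+0+0+0+0 mod 2 = 0
  c[5] = d·G[:,5] = (10101100110)·(00100000000) mod 2 = 0+0+1+0+0+0+0+0+0+0+0 mod 2 = 1
  c[6] = d·G[:,6] = (10101100110)·(00010000000) mod 2 = 0+0+0+0+0+0+0+0+0+0+0 mod 2 = 0
  c[7] = d·G[:,7] = (10101100110)·(00001111111) mod 2 = 0+0+0+0+1+1+0+0+1+1+0 mod 2 = 0
  c[8] = d·G[:,8] = (10101100110)·(00001000000) mod 2 = 0+0+0+0+1+0+0+0+0+0+0 mod 2 = 1
  c[9] = d·G[:,9] = (10101100110)·(00000100000) mod 2 = 0+0+0+0+0+1+0+0+0+0+0 mod 2 = 1
  c[10] = d·G[:,10] = (10101100110)·(00000010000) mod 2 = 0+0+0+0+0+0+0+0+0+0+0 mod 2 = 0
  c[11] = d·G[:,11] = (10101100110)·(00000001000) mod 2 = 0+0+0+0+0+0+0+0+0+0+0 mod 2 = 0
  c[12] = d·G[:,12] = (10101100110)·(00000000100) mod 2 = 0+0+0+0+0+0+0+0+1+0+0 mod 2 = 1
  c[13] = d·G[:,13] = (10101100110)·(00000000010) mod 2 = 0+0+0+0+0+0+0+0+0+1+0 mod 2 = 1
  c[14] = d·G[:,14] = (10101100110)·(00000000001) mod 2 = 0+0+0+0+0+0+0+0+0+0+0 mod 2 = 0
Codeword = 101101001100110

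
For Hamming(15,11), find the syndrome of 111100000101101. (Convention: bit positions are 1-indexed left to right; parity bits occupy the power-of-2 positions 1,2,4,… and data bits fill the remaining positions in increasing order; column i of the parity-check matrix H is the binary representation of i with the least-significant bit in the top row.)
Syndrome s = H · r^T (mod 2), r = 111100000101101:
  s[0] = (101010101010101)·(111100000101101) mod 2 = 1+0+1+0+0+0+0+0+0+0+0+0+1+0+1 mod 2 = 0
  s[1] = (011001100110011)·(111100000101101) mod 2 = 0+1+1+0+0+0+0+0+0+1+0+0+0+0+1 mod 2 = 0
  s[2] = (000111100001111)·(111100000101101) mod 2 = 0+0+0+1+0+0+0+0+0+0+0+1+1+0+1 mod 2 = 0
  s[3] = (000000011111111)·(111100000101101) mod 2 = 0+0+0+0+0+0+0+0+0+1+0+1+1+0+1 mod 2 = 0
Syndrome = 0000
s = 0: no error detected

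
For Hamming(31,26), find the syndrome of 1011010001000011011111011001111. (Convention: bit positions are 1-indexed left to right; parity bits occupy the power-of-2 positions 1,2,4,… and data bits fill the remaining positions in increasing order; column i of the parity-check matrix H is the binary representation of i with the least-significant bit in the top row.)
Syndrome s = H · r^T (mod 2), r = 1011010001000011011111011001111:
  s[0] = (1010101010101010101010101010101)·(1011010001000011011111011001111) mod 2 = 1+0+1+0+0+0+0+0+0+0+0+0+0+0+1+0+0+0+1+0+1+0+0+0+1+0+0+0+1+0+1 mod 2 = 0
  s[1] = (0110011001100110011001100110011)·(1011010001000011011111011001111) mod 2 = 0+0+1+0+0+1+0+0+0+1+0+0+0+0+1+0+0+1+1+0+0+1+0+0+0+0+0+0+0+1+1 mod 2 = 1
  s[2] = (0001111000011110000111100001111)·(1011010001000011011111011001111) mod 2 = 0+0+0+1+0+1+0+0+0+0+0+0+0+0+1+0+0+0+0+1+1+1+0+0+0+0+0+1+1+1+1 mod 2 = 0
  s[3] = (0000000111111110000000011111111)·(1011010001000011011111011001111) mod 2 = 0+0+0+0+0+0+0+0+0+1+0+0+0+0+1+0+0+0+0+0+0+0+0+1+1+0+0+1+1+1+1 mod 2 = 0
  s[4] = (0000000000000001111111111111111)·(1011010001000011011111011001111) mod 2 = 0+0+0+0+0+0+0+0+0+0+0+0+0+0+0+1+0+1+1+1+1+1+0+1+1+0+0+1+1+1+1 mod 2 = 0
Syndrome = 01000
Non-zero syndrome: error at position 2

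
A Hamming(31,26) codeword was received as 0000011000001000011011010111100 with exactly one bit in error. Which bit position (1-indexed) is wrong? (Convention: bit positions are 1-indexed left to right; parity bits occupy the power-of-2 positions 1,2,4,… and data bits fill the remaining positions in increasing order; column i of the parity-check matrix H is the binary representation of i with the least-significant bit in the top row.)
Syndrome s = H · r^T (mod 2), r = 0000011000001000011011010111100:
  s[0] = (1010101010101010101010101010101)·(0000011000001000011011010111100) mod 2 = 0+0+0+0+0+0+1+0+0+0+0+0+1+0+0+0+0+0+1+0+1+0+0+0+0+0+1+0+1+0+0 mod 2 = 0
  s[1] = (0110011001100110011001100110011)·(0000011000001000011011010111100) mod 2 = 0+0+0+0+0+1+1+0+0+0+0+0+0+0+0+0+0+1+1+0+0+1+0+0+0+1+1+0+0+0+0 mod 2 = 1
  s[2] = (0001111000011110000111100001111)·(0000011000001000011011010111100) mod 2 = 0+0+0+0+0+1+1+0+0+0+0+0+1+0+0+0+0+0+0+0+1+1+0+0+0+0+0+1+1+0+0 mod 2 = 1
  s[3] = (0000000111111110000000011111111)·(0000011000001000011011010111100) mod 2 = 0+0+0+0+0+0+0+0+0+0+0+0+1+0+0+0+0+0+0+0+0+0+0+1+0+1+1+1+1+0+0 mod 2 = 0
  s[4] = (0000000000000001111111111111111)·(0000011000001000011011010111100) mod 2 = 0+0+0+0+0+0+0+0+0+0+0+0+0+0+0+0+0+1+1+0+1+1+0+1+0+1+1+1+1+0+0 mod 2 = 1
Syndrome = 01101
Column i of H is the binary representation of i, so the syndrome is the binary index of the flipped bit.
Read s = 01101 with s[0] as LSB: 0·2^0 + 1·2^1 + 1·2^2 + 0·2^3 + 1·2^4 = 22.
Error is at bit position 22.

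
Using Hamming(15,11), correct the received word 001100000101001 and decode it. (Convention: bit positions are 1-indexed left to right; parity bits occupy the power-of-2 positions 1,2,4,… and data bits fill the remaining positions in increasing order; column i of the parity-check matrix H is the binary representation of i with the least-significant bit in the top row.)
Syndrome s = H · r^T (mod 2), r = 001100000101001:
  s[0] = (101010101010101)·(001100000101001) mod 2 = 0+0+1+0+0+0+0+0+0+0+0+0+0+0+1 mod 2 = 0
  s[1] = (011001100110011)·(001100000101001) mod 2 = 0+0+1+0+0+0+0+0+0+1+0+0+0+0+1 mod 2 = 1
  s[2] = (000111100001111)·(001100000101001) mod 2 = 0+0+0+1+0+0+0+0+0+0+0+1+0+0+1 mod 2 = 1
  s[3] = (000000011111111)·(001100000101001) mod 2 = 0+0+0+0+0+0+0+0+0+1+0+1+0+0+1 mod 2 = 1
Syndrome = 0111
Column 14 of H equals this syndrome → error at bit 14 (1-indexed).
Flip bit 14: 001100000101001 → 001100000101011
Extract data bits at positions {3,5,6,7,9,10,11,12,13,14,15}: 10000101011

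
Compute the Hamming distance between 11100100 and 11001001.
XOR = 00101101, count of 1s = 4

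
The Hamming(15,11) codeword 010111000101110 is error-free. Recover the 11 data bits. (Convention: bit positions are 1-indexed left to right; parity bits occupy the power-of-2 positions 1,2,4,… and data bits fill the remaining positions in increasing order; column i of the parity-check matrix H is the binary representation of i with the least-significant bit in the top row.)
Parity bits occupy power-of-2 positions; data bits are at positions {3,5,6,7,9,10,11,12,13,14,15} (1-indexed).
Extract: c[3]=0 c[5]=1 c[6]=1 c[7]=0 c[9]=0 c[10]=1 c[11]=0 c[12]=1 c[13]=1 c[14]=1 c[15]=0
Data = 01100101110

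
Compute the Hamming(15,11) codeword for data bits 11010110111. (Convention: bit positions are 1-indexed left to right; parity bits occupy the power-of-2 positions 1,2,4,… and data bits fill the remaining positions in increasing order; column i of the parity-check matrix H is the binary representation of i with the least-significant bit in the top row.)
Codeword c = d · G (mod 2), d = 11010110111:
  c[0] = d·G[:,0] = (11010110111)·(11011010101) mod 2 = 1+1+0+1+0+0+1+0+1+0+1 mod 2 = 0
  c[1] = d·G[:,1] = (11010110111)·(10110110011) mod 2 = 1+0+0+1+0+1+1+0+0+1+1 mod 2 = 0
  c[2] = d·G[:,2] = (11010110111)·(10000000000) mod 2 = 1+0+0+0+0+0+0+0+0+0+0 mod 2 = 1
  c[3] = d·G[:,3] = (11010110111)·(01110001111) mod 2 = 0+1+0+1+0+0+0+0+1+1+1 mod 2 = 1
  c[4] = d·G[:,4] = (11010110111)·(01000000000) mod 2 = 0+1+0+0+0+0+0+0+0+0+0 mod 2 = 1
  c[5] = d·G[:,5] = (11010110111)·(00100000000) mod 2 = 0+0+0+0+0+0+0+0+0+0+0 mod 2 = 0
  c[6] = d·G[:,6] = (11010110111)·(00010000000) mod 2 = 0+0+0+1+0+0+0+0+0+0+0 mod 2 = 1
  c[7] = d·G[:,7] = (11010110111)·(00001111111) mod 2 = 0+0+0+0+0+1+1+0+1+1+1 mod 2 = 1
  c[8] = d·G[:,8] = (11010110111)·(00001000000) mod 2 = 0+0+0+0+0+0+0+0+0+0+0 mod 2 = 0
  c[9] = d·G[:,9] = (11010110111)·(00000100000) mod 2 = 0+0+0+0+0+1+0+0+0+0+0 mod 2 = 1
  c[10] = d·G[:,10] = (11010110111)·(00000010000) mod 2 = 0+0+0+0+0+0+1+0+0+0+0 mod 2 = 1
  c[11] = d·G[:,11] = (11010110111)·(00000001000) mod 2 = 0+0+0+0+0+0+0+0+0+0+0 mod 2 = 0
  c[12] = d·G[:,12] = (11010110111)·(00000000100) mod 2 = 0+0+0+0+0+0+0+0+1+0+0 mod 2 = 1
  c[13] = d·G[:,13] = (11010110111)·(00000000010) mod 2 = 0+0+0+0+0+0+0+0+0+1+0 mod 2 = 1
  c[14] = d·G[:,14] = (11010110111)·(00000000001) mod 2 = 0+0+0+0+0+0+0+0+0+0+1 mod 2 = 1
Codeword = 001110110110111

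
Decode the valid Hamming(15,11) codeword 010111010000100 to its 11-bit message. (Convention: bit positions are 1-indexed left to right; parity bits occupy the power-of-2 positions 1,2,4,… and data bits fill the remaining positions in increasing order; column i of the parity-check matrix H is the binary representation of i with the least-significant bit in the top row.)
Parity bits occupy power-of-2 positions; data bits are at positions {3,5,6,7,9,10,11,12,13,14,15} (1-indexed).
Extract: c[3]=0 c[5]=1 c[6]=1 c[7]=0 c[9]=0 c[10]=0 c[11]=0 c[12]=0 c[13]=1 c[14]=0 c[15]=0
Data = 01100000100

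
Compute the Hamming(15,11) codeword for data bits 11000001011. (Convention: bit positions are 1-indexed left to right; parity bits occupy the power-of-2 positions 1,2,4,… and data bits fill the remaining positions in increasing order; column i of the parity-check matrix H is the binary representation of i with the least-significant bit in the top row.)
Codeword c = d · G (mod 2), d = 11000001011:
  c[0] = d·G[:,0] = (11000001011)·(11011010101) mod 2 = 1+1+0+0+0+0+0+0+0+0+1 mod 2 = 1
  c[1] = d·G[:,1] = (11000001011)·(10110110011) mod 2 = 1+0+0+0+0+0+0+0+0+1+1 mod 2 = 1
  c[2] = d·G[:,2] = (11000001011)·(10000000000) mod 2 = 1+0+0+0+0+0+0+0+0+0+0 mod 2 = 1
  c[3] = d·G[:,3] = (11000001011)·(01110001111) mod 2 = 0+1+0+0+0+0+0+1+0+1+1 mod 2 = 0
  c[4] = d·G[:,4] = (11000001011)·(01000000000) mod 2 = 0+1+0+0+0+0+0+0+0+0+0 mod 2 = 1
  c[5] = d·G[:,5] = (11000001011)·(00100000000) mod 2 = 0+0+0+0+0+0+0+0+0+0+0 mod 2 = 0
  c[6] = d·G[:,6] = (11000001011)·(00010000000) mod 2 = 0+0+0+0+0+0+0+0+0+0+0 mod 2 = 0
  c[7] = d·G[:,7] = (11000001011)·(00001111111) mod 2 = 0+0+0+0+0+0+0+1+0+1+1 mod 2 = 1
  c[8] = d·G[:,8] = (11000001011)·(00001000000) mod 2 = 0+0+0+0+0+0+0+0+0+0+0 mod 2 = 0
  c[9] = d·G[:,9] = (11000001011)·(00000100000) mod 2 = 0+0+0+0+0+0+0+0+0+0+0 mod 2 = 0
  c[10] = d·G[:,10] = (11000001011)·(00000010000) mod 2 = 0+0+0+0+0+0+0+0+0+0+0 mod 2 = 0
  c[11] = d·G[:,11] = (11000001011)·(00000001000) mod 2 = 0+0+0+0+0+0+0+1+0+0+0 mod 2 = 1
  c[12] = d·G[:,12] = (11000001011)·(00000000100) mod 2 = 0+0+0+0+0+0+0+0+0+0+0 mod 2 = 0
  c[13] = d·G[:,13] = (11000001011)·(00000000010) mod 2 = 0+0+0+0+0+0+0+0+0+1+0 mod 2 = 1
  c[14] = d·G[:,14] = (11000001011)·(00000000001) mod 2 = 0+0+0+0+0+0+0+0+0+0+1 mod 2 = 1
Codeword = 111010010001011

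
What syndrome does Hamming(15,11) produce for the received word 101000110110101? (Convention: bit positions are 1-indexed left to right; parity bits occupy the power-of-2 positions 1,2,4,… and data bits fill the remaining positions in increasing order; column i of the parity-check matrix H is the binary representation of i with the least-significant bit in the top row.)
Syndrome s = H · r^T (mod 2), r = 101000110110101:
  s[0] = (101010101010101)·(101000110110101) mod 2 = 1+0+1+0+0+0+1+0+0+0+1+0+1+0+1 mod 2 = 0
  s[1] = (011001100110011)·(101000110110101) mod 2 = 0+0+1+0+0+0+1+0+0+1+1+0+0+0+1 mod 2 = 1
  s[2] = (000111100001111)·(101000110110101) mod 2 = 0+0+0+0+0+0+1+0+0+0+0+0+1+0+1 mod 2 = 1
  s[3] = (000000011111111)·(101000110110101) mod 2 = 0+0+0+0+0+0+0+1+0+1+1+0+1+0+1 mod 2 = 1
Syndrome = 0111
Non-zero syndrome: error at position 14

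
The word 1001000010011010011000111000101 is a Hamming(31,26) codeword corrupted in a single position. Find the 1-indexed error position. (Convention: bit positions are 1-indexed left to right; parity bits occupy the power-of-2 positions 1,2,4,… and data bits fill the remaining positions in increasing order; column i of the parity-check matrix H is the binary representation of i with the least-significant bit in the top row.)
Syndrome s = H · r^T (mod 2), r = 1001000010011010011000111000101:
  s[0] = (1010101010101010101010101010101)·(1001000010011010011000111000101) mod 2 = 1+0+0+0+0+0+0+0+1+0+0+0+1+0+1+0+0+0+1+0+0+0+1+0+1+0+0+0+1+0+1 mod 2 = 1
  s[1] = (0110011001100110011001100110011)·(1001000010011010011000111000101) mod 2 = 0+0+0+0+0+0+0+0+0+0+0+0+0+0+1+0+0+1+1+0+0+0+1+0+0+0+0+0+0+0+1 mod 2 = 1
  s[2] = (0001111000011110000111100001111)·(1001000010011010011000111000101) mod 2 = 0+0+0+1+0+0+0+0+0+0+0+1+1+0+1+0+0+0+0+0+0+0+1+0+0+0+0+0+1+0+1 mod 2 = 1
  s[3] = (0000000111111110000000011111111)·(1001000010011010011000111000101) mod 2 = 0+0+0+0+0+0+0+0+1+0+0+1+1+0+1+0+0+0+0+0+0+0+0+1+1+0+0+0+1+0+1 mod 2 = 0
  s[4] = (0000000000000001111111111111111)·(1001000010011010011000111000101) mod 2 = 0+0+0+0+0+0+0+0+0+0+0+0+0+0+0+0+0+1+1+0+0+0+1+1+1+0+0+0+1+0+1 mod 2 = 1
Syndrome = 11101
Column i of H is the binary representation of i, so the syndrome is the binary index of the flipped bit.
Read s = 11101 with s[0] as LSB: 1·2^0 + 1·2^1 + 1·2^2 + 0·2^3 + 1·2^4 = 23.
Error is at bit position 23.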